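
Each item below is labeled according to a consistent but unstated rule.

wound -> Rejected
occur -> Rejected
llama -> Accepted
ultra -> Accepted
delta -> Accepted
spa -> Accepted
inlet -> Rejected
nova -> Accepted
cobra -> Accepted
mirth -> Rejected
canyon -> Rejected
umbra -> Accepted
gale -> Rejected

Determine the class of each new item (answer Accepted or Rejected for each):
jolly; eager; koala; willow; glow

Rejected, Rejected, Accepted, Rejected, Rejected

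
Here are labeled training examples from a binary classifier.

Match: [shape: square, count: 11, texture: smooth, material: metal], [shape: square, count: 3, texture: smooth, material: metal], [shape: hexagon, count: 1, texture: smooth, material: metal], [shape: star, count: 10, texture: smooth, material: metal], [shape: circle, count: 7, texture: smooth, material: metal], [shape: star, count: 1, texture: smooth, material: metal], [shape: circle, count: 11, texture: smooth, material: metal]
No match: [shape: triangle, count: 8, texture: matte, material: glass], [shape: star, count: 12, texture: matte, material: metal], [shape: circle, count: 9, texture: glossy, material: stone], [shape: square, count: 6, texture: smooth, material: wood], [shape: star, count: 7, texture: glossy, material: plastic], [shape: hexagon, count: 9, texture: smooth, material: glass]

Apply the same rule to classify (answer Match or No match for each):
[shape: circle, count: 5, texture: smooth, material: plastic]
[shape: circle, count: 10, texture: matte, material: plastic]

All 'Match' examples share one property — texture is smooth AND material is metal — and every 'No match' example lacks it.
[shape: circle, count: 5, texture: smooth, material: plastic] — texture is smooth, material is plastic, hence No match. [shape: circle, count: 10, texture: matte, material: plastic] — texture is matte, material is plastic, hence No match.

No match, No match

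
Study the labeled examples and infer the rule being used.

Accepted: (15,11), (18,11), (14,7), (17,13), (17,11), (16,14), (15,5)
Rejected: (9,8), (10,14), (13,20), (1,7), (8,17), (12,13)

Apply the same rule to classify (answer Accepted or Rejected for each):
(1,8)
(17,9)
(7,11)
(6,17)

Rejected, Accepted, Rejected, Rejected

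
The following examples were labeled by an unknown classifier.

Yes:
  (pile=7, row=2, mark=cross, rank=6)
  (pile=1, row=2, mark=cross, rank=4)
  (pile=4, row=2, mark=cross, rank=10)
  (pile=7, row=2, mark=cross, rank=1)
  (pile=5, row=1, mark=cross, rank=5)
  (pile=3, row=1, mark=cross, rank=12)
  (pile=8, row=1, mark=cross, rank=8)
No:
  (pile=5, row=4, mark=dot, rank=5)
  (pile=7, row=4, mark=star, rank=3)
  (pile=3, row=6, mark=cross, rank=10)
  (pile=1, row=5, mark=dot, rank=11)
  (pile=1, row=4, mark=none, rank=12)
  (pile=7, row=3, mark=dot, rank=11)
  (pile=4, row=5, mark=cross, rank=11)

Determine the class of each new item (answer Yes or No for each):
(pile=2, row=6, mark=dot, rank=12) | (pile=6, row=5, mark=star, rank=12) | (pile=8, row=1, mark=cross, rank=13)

No, No, Yes

The classifier is using: row ≤ 2.
(pile=2, row=6, mark=dot, rank=12): row = 6 — fails this test, so No.
(pile=6, row=5, mark=star, rank=12): row = 5 — fails this test, so No.
(pile=8, row=1, mark=cross, rank=13): row = 1 — meets the rule, so Yes.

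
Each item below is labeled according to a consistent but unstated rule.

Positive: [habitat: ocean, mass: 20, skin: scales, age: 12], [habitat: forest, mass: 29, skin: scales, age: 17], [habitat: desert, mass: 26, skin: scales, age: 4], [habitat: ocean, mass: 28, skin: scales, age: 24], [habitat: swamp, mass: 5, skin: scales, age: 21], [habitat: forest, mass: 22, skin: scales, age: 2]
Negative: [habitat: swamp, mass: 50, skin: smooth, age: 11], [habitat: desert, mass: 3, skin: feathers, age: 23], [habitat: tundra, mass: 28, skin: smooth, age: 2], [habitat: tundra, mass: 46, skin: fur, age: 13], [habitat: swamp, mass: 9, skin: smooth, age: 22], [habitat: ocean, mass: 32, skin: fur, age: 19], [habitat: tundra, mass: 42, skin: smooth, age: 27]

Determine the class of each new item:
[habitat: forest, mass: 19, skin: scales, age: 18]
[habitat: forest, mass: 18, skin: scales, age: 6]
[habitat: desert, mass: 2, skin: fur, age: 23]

Every 'Positive' example satisfies: skin is scales. None of the 'Negative' examples do.
[habitat: forest, mass: 19, skin: scales, age: 18] — skin is scales, hence Positive.
[habitat: forest, mass: 18, skin: scales, age: 6] — skin is scales, hence Positive.
[habitat: desert, mass: 2, skin: fur, age: 23] — skin is fur, hence Negative.

Positive, Positive, Negative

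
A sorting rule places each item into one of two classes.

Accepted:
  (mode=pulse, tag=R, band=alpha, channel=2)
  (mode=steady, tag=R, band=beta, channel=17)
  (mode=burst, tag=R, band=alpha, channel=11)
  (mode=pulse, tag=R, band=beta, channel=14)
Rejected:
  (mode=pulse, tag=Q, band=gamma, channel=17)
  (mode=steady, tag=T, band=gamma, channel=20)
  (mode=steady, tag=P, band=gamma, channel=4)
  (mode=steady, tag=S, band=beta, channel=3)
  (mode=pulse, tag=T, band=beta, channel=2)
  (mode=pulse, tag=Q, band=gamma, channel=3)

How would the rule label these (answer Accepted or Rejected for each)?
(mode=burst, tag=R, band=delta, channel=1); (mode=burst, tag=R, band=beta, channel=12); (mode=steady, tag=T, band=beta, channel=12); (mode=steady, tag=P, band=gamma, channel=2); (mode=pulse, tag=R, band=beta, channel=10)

The classifier is using: tag is R.
(mode=burst, tag=R, band=delta, channel=1) → tag is R → Accepted. (mode=burst, tag=R, band=beta, channel=12) → tag is R → Accepted. (mode=steady, tag=T, band=beta, channel=12) → tag is T → Rejected. (mode=steady, tag=P, band=gamma, channel=2) → tag is P → Rejected. (mode=pulse, tag=R, band=beta, channel=10) → tag is R → Accepted.

Accepted, Accepted, Rejected, Rejected, Accepted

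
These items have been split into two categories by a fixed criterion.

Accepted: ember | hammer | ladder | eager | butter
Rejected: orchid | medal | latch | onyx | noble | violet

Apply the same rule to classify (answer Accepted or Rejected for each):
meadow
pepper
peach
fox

Rejected, Accepted, Rejected, Rejected

Every 'Accepted' example satisfies: ends with 'r'. None of the 'Rejected' examples do.
meadow → ends with 'w' → Rejected.
pepper → ends with 'r' → Accepted.
peach → ends with 'h' → Rejected.
fox → ends with 'x' → Rejected.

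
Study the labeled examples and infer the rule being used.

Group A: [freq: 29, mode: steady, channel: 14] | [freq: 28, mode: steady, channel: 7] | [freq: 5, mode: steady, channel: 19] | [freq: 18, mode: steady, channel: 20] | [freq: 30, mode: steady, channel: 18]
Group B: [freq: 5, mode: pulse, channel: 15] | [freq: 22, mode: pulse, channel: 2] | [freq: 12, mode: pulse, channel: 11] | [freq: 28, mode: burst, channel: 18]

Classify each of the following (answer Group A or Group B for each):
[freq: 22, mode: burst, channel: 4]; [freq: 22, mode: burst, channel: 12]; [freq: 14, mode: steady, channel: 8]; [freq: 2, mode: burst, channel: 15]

Group B, Group B, Group A, Group B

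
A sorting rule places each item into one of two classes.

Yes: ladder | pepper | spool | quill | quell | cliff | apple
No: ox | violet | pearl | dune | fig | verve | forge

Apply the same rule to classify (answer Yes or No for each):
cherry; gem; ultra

The distinguishing property — has a double letter — holds for all the 'Yes' cases and none of the 'No' cases.
cherry: Yes ('rr' doubled).
gem: No (no doubled letter).
ultra: No (no doubled letter).

Yes, No, No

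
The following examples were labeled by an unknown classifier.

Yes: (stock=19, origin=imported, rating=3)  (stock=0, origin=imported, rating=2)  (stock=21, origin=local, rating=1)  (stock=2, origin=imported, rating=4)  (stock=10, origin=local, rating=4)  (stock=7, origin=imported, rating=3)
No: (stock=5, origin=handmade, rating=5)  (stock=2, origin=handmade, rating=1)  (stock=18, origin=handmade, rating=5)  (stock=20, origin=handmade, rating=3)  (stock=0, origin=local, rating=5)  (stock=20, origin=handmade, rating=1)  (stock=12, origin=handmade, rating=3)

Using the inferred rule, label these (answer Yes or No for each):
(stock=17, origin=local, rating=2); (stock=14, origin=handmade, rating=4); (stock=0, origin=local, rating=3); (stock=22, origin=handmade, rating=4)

Yes, No, Yes, No

Every 'Yes' example satisfies: origin is not handmade AND rating ≤ 4. None of the 'No' examples do.
Yes: (stock=17, origin=local, rating=2), since origin is local, rating = 2.
No: (stock=14, origin=handmade, rating=4), since origin is handmade, rating = 4.
Yes: (stock=0, origin=local, rating=3), since origin is local, rating = 3.
No: (stock=22, origin=handmade, rating=4), since origin is handmade, rating = 4.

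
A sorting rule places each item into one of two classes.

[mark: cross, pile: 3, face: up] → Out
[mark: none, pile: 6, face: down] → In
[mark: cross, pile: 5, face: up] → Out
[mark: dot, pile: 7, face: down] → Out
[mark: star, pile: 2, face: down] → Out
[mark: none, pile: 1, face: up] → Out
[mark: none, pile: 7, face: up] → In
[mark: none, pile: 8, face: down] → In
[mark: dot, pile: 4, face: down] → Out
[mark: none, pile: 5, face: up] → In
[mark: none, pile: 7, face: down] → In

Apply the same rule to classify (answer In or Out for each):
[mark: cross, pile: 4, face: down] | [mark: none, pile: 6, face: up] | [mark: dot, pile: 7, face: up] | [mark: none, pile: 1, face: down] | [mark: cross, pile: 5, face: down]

Out, In, Out, Out, Out

All 'In' examples share one property — mark is none AND pile ≥ 2 — and every 'Out' example lacks it.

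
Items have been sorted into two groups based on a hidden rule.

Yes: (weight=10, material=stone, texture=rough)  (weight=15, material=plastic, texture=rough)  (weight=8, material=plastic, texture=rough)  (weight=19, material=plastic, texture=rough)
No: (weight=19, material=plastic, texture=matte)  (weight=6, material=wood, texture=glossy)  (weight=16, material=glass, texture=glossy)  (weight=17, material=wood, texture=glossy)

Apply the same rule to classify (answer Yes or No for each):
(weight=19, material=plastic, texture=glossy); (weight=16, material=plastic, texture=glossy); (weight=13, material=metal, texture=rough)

No, No, Yes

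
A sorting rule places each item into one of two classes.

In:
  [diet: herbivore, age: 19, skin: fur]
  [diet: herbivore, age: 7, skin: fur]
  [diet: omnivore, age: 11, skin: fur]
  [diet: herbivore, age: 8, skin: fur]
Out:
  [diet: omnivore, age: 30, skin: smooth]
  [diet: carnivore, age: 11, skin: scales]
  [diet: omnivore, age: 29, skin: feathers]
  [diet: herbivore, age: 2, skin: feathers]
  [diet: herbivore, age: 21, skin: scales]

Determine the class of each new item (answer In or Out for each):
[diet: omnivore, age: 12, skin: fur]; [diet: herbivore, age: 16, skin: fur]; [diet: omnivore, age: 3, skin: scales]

Every 'In' example satisfies: skin is fur. None of the 'Out' examples do.
[diet: omnivore, age: 12, skin: fur] → skin is fur → In.
[diet: herbivore, age: 16, skin: fur] → skin is fur → In.
[diet: omnivore, age: 3, skin: scales] → skin is scales → Out.

In, In, Out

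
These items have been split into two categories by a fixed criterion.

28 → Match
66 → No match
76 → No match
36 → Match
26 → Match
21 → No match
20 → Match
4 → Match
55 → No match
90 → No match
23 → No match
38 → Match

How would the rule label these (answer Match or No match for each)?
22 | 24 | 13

Match, Match, No match

The rule appears to be: even AND at most 38.
22: 22 is even, 22 ≤ 38 — meets the rule, so Match. 24: 24 is even, 24 ≤ 38 — meets the rule, so Match. 13: 13 is odd, 13 ≤ 38 — doesn't match, so No match.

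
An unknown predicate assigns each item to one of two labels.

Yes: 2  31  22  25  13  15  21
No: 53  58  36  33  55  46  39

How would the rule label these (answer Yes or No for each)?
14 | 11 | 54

Yes, Yes, No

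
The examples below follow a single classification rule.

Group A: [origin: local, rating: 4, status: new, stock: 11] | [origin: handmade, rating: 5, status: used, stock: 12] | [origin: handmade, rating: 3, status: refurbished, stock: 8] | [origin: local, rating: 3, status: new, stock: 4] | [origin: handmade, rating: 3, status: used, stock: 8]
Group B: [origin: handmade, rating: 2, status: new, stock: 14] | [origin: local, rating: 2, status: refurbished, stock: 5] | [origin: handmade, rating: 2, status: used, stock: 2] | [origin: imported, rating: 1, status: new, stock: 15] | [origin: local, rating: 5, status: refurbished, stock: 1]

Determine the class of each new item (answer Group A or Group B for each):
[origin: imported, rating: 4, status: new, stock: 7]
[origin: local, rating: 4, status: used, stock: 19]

Group A, Group A

'Group A' ⟺ stock ≥ 2 AND rating ≥ 3.
[origin: imported, rating: 4, status: new, stock: 7] → stock = 7, rating = 4 → Group A.
[origin: local, rating: 4, status: used, stock: 19] → stock = 19, rating = 4 → Group A.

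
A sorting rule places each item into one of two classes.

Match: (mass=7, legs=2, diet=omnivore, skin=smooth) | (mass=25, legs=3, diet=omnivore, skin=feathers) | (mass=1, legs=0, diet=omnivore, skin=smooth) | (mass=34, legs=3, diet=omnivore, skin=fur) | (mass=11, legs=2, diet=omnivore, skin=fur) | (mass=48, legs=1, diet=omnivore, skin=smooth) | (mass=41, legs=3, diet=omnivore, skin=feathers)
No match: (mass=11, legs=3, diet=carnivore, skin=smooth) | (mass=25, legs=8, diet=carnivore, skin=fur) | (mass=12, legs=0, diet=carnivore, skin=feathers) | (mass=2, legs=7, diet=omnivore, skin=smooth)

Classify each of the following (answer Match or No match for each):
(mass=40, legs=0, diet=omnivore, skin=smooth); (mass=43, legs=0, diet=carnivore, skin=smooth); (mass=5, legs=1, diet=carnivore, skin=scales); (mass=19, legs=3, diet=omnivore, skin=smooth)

One predicate separates the groups cleanly: diet is omnivore AND legs ≤ 3.
(mass=40, legs=0, diet=omnivore, skin=smooth): diet is omnivore, legs = 0, checks out → Match.
(mass=43, legs=0, diet=carnivore, skin=smooth): diet is carnivore, legs = 0, does not satisfy this → No match.
(mass=5, legs=1, diet=carnivore, skin=scales): diet is carnivore, legs = 1, does not satisfy this → No match.
(mass=19, legs=3, diet=omnivore, skin=smooth): diet is omnivore, legs = 3, checks out → Match.

Match, No match, No match, Match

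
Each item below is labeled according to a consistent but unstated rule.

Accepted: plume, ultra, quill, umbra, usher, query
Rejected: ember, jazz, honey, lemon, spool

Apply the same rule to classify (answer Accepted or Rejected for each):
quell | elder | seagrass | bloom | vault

Accepted, Rejected, Rejected, Rejected, Accepted

One predicate separates the groups cleanly: contains 'u'.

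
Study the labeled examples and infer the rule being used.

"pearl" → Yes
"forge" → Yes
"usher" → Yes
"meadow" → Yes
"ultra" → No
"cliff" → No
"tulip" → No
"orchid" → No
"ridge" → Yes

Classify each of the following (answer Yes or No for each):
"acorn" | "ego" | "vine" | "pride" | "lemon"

No, Yes, Yes, Yes, Yes

The distinguishing property — contains 'e' — holds for all the 'Yes' cases and none of the 'No' cases.
No: "acorn", since no 'e'. Yes: "ego", since has 'e'. Yes: "vine", since has 'e'. Yes: "pride", since has 'e'. Yes: "lemon", since has 'e'.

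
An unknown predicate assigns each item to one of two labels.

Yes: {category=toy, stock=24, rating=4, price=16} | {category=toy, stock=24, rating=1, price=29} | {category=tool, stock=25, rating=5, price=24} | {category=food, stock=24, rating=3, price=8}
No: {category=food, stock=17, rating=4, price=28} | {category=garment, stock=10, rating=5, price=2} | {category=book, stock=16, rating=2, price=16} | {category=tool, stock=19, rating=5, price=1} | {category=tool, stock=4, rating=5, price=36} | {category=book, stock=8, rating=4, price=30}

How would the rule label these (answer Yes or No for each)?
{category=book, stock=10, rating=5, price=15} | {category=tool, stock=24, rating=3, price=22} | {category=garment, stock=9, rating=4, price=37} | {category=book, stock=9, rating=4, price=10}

No, Yes, No, No

The simplest hypothesis consistent with all the labels is: stock ≥ 24.
No: {category=book, stock=10, rating=5, price=15}, since stock = 10.
Yes: {category=tool, stock=24, rating=3, price=22}, since stock = 24.
No: {category=garment, stock=9, rating=4, price=37}, since stock = 9.
No: {category=book, stock=9, rating=4, price=10}, since stock = 9.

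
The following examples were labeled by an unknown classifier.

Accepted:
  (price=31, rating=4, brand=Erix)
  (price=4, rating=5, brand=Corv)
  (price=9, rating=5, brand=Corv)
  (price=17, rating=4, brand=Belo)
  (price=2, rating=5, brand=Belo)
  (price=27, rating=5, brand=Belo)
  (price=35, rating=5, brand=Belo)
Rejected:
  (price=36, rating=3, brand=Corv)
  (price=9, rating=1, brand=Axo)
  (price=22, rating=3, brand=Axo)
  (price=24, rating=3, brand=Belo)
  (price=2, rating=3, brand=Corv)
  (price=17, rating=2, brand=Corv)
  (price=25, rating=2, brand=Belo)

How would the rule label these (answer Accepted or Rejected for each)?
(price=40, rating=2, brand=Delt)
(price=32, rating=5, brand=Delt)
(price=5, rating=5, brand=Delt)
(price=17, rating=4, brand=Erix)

Rule: rating ≥ 4. This holds for each 'Accepted' example and fails for each 'Rejected' one.
Rejected: (price=40, rating=2, brand=Delt), since rating = 2. Accepted: (price=32, rating=5, brand=Delt), since rating = 5. Accepted: (price=5, rating=5, brand=Delt), since rating = 5. Accepted: (price=17, rating=4, brand=Erix), since rating = 4.

Rejected, Accepted, Accepted, Accepted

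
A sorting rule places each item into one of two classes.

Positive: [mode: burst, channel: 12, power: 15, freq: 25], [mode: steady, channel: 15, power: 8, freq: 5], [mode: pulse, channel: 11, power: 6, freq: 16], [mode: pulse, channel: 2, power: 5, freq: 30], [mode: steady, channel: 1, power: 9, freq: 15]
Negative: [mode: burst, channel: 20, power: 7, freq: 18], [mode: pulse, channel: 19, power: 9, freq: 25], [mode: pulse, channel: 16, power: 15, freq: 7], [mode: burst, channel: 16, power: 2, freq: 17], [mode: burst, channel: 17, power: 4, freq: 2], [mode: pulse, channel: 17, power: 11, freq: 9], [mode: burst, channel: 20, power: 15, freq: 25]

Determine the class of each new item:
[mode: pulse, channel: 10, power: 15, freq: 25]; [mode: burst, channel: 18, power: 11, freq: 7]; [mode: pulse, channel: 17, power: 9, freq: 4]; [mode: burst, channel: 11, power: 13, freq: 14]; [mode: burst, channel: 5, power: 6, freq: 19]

'Positive' ⟺ channel ≤ 15.

Positive, Negative, Negative, Positive, Positive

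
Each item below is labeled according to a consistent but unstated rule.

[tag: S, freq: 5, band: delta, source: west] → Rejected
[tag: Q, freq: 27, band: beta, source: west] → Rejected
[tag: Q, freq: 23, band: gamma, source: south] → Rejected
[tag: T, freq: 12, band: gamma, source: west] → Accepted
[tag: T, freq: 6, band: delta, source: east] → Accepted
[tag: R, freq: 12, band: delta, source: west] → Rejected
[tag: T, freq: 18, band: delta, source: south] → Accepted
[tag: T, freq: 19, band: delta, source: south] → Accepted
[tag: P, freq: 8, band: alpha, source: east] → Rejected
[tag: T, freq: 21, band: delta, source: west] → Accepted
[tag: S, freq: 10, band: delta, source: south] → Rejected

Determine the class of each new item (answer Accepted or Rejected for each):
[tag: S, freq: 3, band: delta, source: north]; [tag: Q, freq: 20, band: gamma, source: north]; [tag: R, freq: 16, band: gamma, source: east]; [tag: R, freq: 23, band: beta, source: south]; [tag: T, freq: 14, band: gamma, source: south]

A rule that fits every label: tag is T — true of each 'Accepted' example, false of each 'Rejected' one.
[tag: S, freq: 3, band: delta, source: north] → tag is S → Rejected. [tag: Q, freq: 20, band: gamma, source: north] → tag is Q → Rejected. [tag: R, freq: 16, band: gamma, source: east] → tag is R → Rejected. [tag: R, freq: 23, band: beta, source: south] → tag is R → Rejected. [tag: T, freq: 14, band: gamma, source: south] → tag is T → Accepted.

Rejected, Rejected, Rejected, Rejected, Accepted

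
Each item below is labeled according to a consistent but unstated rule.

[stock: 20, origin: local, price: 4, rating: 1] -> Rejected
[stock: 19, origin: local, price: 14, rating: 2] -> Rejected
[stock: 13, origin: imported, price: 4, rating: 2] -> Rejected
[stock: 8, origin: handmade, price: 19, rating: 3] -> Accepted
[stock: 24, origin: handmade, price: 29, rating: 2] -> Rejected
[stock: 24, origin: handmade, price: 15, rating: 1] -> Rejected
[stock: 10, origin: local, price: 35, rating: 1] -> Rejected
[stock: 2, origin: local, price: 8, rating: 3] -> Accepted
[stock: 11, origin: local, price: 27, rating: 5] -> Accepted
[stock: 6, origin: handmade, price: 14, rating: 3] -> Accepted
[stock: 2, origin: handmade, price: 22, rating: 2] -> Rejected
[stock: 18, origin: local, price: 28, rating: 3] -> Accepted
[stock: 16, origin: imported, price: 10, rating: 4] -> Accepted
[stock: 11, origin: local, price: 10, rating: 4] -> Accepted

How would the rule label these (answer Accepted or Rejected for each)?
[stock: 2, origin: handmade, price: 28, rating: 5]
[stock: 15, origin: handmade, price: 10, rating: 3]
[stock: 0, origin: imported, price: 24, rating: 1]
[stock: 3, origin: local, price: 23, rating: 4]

The classifier is using: rating ≥ 3.
[stock: 2, origin: handmade, price: 28, rating: 5] — rating = 5, hence Accepted.
[stock: 15, origin: handmade, price: 10, rating: 3] — rating = 3, hence Accepted.
[stock: 0, origin: imported, price: 24, rating: 1] — rating = 1, hence Rejected.
[stock: 3, origin: local, price: 23, rating: 4] — rating = 4, hence Accepted.

Accepted, Accepted, Rejected, Accepted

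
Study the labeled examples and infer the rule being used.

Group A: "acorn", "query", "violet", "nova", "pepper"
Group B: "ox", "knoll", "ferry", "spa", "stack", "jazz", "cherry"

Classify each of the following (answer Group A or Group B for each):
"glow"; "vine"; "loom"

All 'Group A' examples share one property — has ≥ 2 vowels — and every 'Group B' example lacks it.
"glow": Group B (1 vowel). "vine": Group A (2 vowels). "loom": Group A (2 vowels).

Group B, Group A, Group A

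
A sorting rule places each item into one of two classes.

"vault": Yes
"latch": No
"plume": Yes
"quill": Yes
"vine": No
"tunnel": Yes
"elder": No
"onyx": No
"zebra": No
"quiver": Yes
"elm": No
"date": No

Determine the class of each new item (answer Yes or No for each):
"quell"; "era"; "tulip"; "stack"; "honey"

One predicate separates the groups cleanly: contains 'u'.

Yes, No, Yes, No, No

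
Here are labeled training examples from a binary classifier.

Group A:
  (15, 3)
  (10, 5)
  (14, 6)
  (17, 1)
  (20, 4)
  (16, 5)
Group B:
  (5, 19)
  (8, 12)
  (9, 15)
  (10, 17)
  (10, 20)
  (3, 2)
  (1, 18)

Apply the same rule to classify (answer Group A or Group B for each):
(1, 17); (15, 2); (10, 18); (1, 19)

Group B, Group A, Group B, Group B

The simplest hypothesis consistent with all the labels is: first > second AND sum ≥ 15.
Group B: (1, 17), since 1 < 17, 1+17 = 18. Group A: (15, 2), since 15 > 2, 15+2 = 17. Group B: (10, 18), since 10 < 18, 10+18 = 28. Group B: (1, 19), since 1 < 19, 1+19 = 20.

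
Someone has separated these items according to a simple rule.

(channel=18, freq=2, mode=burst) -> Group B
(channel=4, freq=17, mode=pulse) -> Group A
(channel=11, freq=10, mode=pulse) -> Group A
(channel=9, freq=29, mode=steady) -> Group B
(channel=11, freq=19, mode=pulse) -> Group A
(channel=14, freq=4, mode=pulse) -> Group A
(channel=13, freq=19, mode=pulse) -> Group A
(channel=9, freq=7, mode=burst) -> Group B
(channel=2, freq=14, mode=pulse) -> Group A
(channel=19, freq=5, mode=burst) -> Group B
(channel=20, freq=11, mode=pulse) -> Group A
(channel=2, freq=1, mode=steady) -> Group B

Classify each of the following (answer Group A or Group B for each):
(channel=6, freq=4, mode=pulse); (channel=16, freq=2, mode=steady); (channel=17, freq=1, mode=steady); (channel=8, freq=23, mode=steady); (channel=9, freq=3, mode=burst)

Checking candidate rules against both groups, what survives is: mode is pulse.
(channel=6, freq=4, mode=pulse) — mode is pulse, hence Group A. (channel=16, freq=2, mode=steady) — mode is steady, hence Group B. (channel=17, freq=1, mode=steady) — mode is steady, hence Group B. (channel=8, freq=23, mode=steady) — mode is steady, hence Group B. (channel=9, freq=3, mode=burst) — mode is burst, hence Group B.

Group A, Group B, Group B, Group B, Group B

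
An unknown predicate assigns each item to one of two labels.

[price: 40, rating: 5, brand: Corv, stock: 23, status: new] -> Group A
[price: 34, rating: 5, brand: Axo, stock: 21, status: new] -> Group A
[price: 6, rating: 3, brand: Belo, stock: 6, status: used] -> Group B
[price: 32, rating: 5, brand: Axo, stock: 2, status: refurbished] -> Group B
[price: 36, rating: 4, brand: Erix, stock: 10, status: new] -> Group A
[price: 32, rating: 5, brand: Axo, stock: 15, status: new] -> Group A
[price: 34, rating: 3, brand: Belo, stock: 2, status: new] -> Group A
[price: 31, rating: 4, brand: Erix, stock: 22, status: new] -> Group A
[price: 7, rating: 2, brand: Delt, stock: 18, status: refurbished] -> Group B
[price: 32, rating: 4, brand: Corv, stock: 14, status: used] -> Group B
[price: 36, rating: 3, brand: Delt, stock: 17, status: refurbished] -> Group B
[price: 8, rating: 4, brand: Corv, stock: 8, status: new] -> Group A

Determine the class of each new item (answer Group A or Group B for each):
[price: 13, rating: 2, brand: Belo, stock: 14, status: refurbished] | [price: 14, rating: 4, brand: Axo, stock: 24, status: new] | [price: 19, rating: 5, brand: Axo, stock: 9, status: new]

The common property of the 'Group A' items is: status is new. No 'Group B' item has it.
[price: 13, rating: 2, brand: Belo, stock: 14, status: refurbished] — status is refurbished, hence Group B. [price: 14, rating: 4, brand: Axo, stock: 24, status: new] — status is new, hence Group A. [price: 19, rating: 5, brand: Axo, stock: 9, status: new] — status is new, hence Group A.

Group B, Group A, Group A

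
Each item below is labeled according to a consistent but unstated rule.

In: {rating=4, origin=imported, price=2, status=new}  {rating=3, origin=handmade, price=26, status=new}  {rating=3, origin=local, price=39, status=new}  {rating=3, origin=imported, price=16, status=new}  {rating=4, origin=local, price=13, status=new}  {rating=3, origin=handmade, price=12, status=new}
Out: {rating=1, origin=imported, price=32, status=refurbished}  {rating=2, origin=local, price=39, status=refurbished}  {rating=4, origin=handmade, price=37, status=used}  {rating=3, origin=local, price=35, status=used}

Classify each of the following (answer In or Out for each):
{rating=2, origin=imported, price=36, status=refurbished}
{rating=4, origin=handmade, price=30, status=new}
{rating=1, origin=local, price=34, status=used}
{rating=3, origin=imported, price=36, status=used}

Rule: status is new. This holds for each 'In' example and fails for each 'Out' one.
{rating=2, origin=imported, price=36, status=refurbished}: status is refurbished, doesn't qualify → Out. {rating=4, origin=handmade, price=30, status=new}: status is new, matches → In. {rating=1, origin=local, price=34, status=used}: status is used, doesn't qualify → Out. {rating=3, origin=imported, price=36, status=used}: status is used, doesn't qualify → Out.

Out, In, Out, Out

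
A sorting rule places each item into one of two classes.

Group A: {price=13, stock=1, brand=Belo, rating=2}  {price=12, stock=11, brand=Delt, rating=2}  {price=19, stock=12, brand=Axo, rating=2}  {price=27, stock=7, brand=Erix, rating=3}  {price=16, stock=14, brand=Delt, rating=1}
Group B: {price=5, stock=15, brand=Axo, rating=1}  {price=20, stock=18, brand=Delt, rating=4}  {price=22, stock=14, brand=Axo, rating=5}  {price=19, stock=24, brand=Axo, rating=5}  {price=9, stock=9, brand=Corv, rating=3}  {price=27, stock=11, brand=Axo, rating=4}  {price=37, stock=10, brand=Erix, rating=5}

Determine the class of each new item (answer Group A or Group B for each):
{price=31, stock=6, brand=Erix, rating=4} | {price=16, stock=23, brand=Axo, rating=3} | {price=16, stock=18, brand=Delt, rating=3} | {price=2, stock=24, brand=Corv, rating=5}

Group B, Group A, Group A, Group B

Every 'Group A' example satisfies: price ≥ 12 AND rating ≤ 3. None of the 'Group B' examples do.
{price=31, stock=6, brand=Erix, rating=4}: price = 31, rating = 4 — fails this test, so Group B. {price=16, stock=23, brand=Axo, rating=3}: price = 16, rating = 3 — qualifies, so Group A. {price=16, stock=18, brand=Delt, rating=3}: price = 16, rating = 3 — qualifies, so Group A. {price=2, stock=24, brand=Corv, rating=5}: price = 2, rating = 5 — fails this test, so Group B.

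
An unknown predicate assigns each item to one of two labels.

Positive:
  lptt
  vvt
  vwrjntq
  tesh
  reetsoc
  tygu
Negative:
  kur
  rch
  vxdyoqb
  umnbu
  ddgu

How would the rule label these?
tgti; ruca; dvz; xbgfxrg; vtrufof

Positive, Negative, Negative, Negative, Positive

Checking candidate rules against both groups, what survives is: contains 't'.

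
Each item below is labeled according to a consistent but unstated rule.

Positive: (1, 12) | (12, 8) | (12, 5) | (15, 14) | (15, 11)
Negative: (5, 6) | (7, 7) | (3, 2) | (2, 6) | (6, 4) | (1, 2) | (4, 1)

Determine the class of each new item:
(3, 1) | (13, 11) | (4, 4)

Negative, Positive, Negative

The rule appears to be: max ≥ 8.
(3, 1): Negative (max 3). (13, 11): Positive (max 13). (4, 4): Negative (max 4).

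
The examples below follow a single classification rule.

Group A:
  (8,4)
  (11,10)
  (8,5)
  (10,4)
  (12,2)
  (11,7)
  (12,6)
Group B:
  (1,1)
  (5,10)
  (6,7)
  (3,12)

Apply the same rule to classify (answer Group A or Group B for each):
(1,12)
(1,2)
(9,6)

A rule that fits every label: first > second — true of each 'Group A' example, false of each 'Group B' one.
(1,12): 1 < 12, does not fit → Group B.
(1,2): 1 < 2, does not fit → Group B.
(9,6): 9 > 6, has this property → Group A.

Group B, Group B, Group A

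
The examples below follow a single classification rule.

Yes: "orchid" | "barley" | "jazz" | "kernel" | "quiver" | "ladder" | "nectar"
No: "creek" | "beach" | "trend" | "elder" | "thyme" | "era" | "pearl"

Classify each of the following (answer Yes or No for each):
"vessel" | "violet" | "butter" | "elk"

Yes, Yes, Yes, No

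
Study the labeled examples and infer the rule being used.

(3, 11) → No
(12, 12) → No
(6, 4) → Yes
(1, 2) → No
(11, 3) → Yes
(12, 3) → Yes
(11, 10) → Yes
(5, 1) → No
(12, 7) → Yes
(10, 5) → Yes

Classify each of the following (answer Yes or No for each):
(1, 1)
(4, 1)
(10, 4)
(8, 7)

'Yes' ⟺ first > second AND sum ≥ 10.
(1, 1): 1 = 1, 1+1 = 2, doesn't qualify → No. (4, 1): 4 > 1, 4+1 = 5, doesn't qualify → No. (10, 4): 10 > 4, 10+4 = 14, passes → Yes. (8, 7): 8 > 7, 8+7 = 15, passes → Yes.

No, No, Yes, Yes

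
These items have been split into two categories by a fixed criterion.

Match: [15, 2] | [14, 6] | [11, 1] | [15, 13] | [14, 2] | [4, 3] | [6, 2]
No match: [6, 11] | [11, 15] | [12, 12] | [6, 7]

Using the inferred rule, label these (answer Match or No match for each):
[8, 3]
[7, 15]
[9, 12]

Match, No match, No match

Checking candidate rules against both groups, what survives is: first > second.
[8, 3] → 8 > 3 → Match.
[7, 15] → 7 < 15 → No match.
[9, 12] → 9 < 12 → No match.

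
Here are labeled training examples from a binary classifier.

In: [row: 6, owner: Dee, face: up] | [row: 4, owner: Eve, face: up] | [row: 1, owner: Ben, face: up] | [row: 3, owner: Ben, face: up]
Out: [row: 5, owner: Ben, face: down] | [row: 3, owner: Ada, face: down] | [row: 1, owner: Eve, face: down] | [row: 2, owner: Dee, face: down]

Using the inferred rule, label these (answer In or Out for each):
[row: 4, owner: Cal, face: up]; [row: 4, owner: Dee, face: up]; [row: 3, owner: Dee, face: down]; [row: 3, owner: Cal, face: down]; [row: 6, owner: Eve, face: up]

The simplest hypothesis consistent with all the labels is: face is up.
[row: 4, owner: Cal, face: up] — face is up, hence In. [row: 4, owner: Dee, face: up] — face is up, hence In. [row: 3, owner: Dee, face: down] — face is down, hence Out. [row: 3, owner: Cal, face: down] — face is down, hence Out. [row: 6, owner: Eve, face: up] — face is up, hence In.

In, In, Out, Out, In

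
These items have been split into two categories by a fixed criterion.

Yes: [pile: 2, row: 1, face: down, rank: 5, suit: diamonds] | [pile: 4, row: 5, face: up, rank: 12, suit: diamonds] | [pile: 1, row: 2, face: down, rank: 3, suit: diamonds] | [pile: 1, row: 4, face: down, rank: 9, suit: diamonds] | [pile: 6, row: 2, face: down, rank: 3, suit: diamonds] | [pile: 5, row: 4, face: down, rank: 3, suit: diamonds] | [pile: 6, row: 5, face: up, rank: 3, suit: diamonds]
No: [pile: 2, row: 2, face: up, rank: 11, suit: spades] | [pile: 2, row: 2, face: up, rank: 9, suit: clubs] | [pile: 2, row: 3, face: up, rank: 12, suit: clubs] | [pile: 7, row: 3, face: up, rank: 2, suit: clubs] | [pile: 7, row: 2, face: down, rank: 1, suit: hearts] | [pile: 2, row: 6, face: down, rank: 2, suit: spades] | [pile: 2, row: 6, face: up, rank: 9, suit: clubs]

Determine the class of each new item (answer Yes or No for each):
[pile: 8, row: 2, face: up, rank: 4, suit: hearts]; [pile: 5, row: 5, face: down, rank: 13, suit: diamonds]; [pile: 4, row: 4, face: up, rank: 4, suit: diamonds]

No, Yes, Yes

The rule appears to be: suit is diamonds.
[pile: 8, row: 2, face: up, rank: 4, suit: hearts] — suit is hearts, hence No. [pile: 5, row: 5, face: down, rank: 13, suit: diamonds] — suit is diamonds, hence Yes. [pile: 4, row: 4, face: up, rank: 4, suit: diamonds] — suit is diamonds, hence Yes.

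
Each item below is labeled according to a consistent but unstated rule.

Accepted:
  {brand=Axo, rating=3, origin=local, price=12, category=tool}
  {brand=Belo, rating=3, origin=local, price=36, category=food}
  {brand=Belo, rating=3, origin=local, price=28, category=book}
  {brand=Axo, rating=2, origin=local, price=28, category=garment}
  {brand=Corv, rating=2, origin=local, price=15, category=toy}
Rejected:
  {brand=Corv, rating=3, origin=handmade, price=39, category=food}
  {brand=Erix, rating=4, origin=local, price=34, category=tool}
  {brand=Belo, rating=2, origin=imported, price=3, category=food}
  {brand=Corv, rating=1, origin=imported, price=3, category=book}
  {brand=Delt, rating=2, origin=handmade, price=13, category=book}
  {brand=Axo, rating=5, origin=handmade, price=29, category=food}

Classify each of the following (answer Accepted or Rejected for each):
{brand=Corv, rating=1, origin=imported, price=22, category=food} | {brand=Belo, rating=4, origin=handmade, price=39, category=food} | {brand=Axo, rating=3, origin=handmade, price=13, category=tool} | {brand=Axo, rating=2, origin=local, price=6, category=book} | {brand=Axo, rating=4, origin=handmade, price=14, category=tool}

Rejected, Rejected, Rejected, Accepted, Rejected

One predicate separates the groups cleanly: origin is local AND rating ≤ 3.
{brand=Corv, rating=1, origin=imported, price=22, category=food}: origin is imported, rating = 1, does not satisfy this → Rejected.
{brand=Belo, rating=4, origin=handmade, price=39, category=food}: origin is handmade, rating = 4, does not satisfy this → Rejected.
{brand=Axo, rating=3, origin=handmade, price=13, category=tool}: origin is handmade, rating = 3, does not satisfy this → Rejected.
{brand=Axo, rating=2, origin=local, price=6, category=book}: origin is local, rating = 2, meets the rule → Accepted.
{brand=Axo, rating=4, origin=handmade, price=14, category=tool}: origin is handmade, rating = 4, does not satisfy this → Rejected.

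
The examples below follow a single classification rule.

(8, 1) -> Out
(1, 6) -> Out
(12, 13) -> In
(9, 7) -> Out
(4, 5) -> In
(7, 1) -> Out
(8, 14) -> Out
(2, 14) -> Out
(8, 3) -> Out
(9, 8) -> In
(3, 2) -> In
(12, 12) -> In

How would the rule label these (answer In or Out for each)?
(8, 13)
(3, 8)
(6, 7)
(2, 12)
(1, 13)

The pattern is that an item is 'In' exactly when: |first − second| ≤ 1.
(8, 13) → |8−13| = 5 → Out.
(3, 8) → |3−8| = 5 → Out.
(6, 7) → |6−7| = 1 → In.
(2, 12) → |2−12| = 10 → Out.
(1, 13) → |1−13| = 12 → Out.

Out, Out, In, Out, Out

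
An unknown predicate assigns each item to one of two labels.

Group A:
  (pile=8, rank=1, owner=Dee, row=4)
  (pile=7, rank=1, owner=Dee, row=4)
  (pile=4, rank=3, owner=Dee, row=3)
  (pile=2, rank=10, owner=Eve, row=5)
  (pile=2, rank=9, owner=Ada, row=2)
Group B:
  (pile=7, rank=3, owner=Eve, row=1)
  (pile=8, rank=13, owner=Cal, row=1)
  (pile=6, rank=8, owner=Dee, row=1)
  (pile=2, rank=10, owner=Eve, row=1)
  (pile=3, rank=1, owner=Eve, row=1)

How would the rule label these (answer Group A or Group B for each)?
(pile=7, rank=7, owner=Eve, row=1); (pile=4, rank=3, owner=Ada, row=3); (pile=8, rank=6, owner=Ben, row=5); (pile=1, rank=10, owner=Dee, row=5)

A rule that fits every label: row ≥ 2 — true of each 'Group A' example, false of each 'Group B' one.
Group B: (pile=7, rank=7, owner=Eve, row=1), since row = 1.
Group A: (pile=4, rank=3, owner=Ada, row=3), since row = 3.
Group A: (pile=8, rank=6, owner=Ben, row=5), since row = 5.
Group A: (pile=1, rank=10, owner=Dee, row=5), since row = 5.

Group B, Group A, Group A, Group A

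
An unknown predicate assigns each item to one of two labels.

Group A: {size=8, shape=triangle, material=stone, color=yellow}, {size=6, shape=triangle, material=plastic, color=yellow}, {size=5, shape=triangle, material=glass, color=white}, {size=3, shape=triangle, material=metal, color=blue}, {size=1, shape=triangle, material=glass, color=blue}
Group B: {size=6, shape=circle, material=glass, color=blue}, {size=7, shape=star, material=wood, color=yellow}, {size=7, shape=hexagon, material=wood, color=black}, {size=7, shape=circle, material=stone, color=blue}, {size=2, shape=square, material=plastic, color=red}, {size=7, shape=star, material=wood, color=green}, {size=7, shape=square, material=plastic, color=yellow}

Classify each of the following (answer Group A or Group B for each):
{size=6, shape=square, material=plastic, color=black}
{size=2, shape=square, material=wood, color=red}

Group B, Group B

The classifier is using: shape is triangle.
{size=6, shape=square, material=plastic, color=black} → shape is square → Group B. {size=2, shape=square, material=wood, color=red} → shape is square → Group B.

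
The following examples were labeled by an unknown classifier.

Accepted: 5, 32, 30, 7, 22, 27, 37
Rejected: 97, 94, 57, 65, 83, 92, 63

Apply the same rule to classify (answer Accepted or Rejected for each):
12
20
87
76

Accepted, Accepted, Rejected, Rejected

The common property of the 'Accepted' items is: at most 37. No 'Rejected' item has it.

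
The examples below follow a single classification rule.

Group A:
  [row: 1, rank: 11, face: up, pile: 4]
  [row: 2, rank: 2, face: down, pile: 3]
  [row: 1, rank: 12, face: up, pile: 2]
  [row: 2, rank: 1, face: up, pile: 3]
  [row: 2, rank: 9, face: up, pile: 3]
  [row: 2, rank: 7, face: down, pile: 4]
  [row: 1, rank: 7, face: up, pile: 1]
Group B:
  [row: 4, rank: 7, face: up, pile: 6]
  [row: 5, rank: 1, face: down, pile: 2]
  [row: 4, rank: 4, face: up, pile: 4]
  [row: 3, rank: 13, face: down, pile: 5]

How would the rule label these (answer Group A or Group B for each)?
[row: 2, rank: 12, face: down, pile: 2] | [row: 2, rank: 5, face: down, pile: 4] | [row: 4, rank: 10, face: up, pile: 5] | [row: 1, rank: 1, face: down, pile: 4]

Group A, Group A, Group B, Group A

'Group A' ⟺ row ≤ 2.
[row: 2, rank: 12, face: down, pile: 2]: row = 2, satisfies this → Group A. [row: 2, rank: 5, face: down, pile: 4]: row = 2, satisfies this → Group A. [row: 4, rank: 10, face: up, pile: 5]: row = 4, lacks this property → Group B. [row: 1, rank: 1, face: down, pile: 4]: row = 1, satisfies this → Group A.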